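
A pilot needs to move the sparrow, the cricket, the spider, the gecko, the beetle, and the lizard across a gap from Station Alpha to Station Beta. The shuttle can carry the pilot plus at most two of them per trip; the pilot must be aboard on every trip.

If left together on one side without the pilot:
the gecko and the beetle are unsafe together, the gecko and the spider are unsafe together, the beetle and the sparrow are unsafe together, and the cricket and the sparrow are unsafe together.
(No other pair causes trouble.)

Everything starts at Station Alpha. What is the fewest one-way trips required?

7

Counting alone: the pilot can take at most 2 across per trip to Station Beta, so moving all 6 needs at least 3 loaded trips out, with a return between consecutive ones — at least 5 crossings.
The safety rule pushes this higher. Following every safe sequence of crossings, the most of the 6 that can be at Station Beta as the shuttle arrives there on crossing 5 is 5 — never all 6.
So no plan with fewer than 7 crossings exists, and this one achieves 7:
1. Pilot goes to Station Beta with the gecko and the sparrow.
2. Pilot goes back to Station Alpha alone.
3. Pilot goes to Station Beta with the cricket and the spider.
4. Pilot goes back to Station Alpha with the gecko and the sparrow.
5. Pilot goes to Station Beta with the beetle and the lizard.
6. Pilot goes back to Station Alpha alone.
7. Pilot goes to Station Beta with the gecko and the sparrow.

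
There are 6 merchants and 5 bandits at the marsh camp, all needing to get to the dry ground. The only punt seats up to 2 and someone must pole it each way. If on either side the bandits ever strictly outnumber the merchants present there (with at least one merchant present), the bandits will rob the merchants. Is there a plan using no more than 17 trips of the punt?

No

Counting alone: each trip to the dry ground takes at most 2 across and each return brings at least 1 back, so after t trips out (and t−1 returns) at most 2t − (t−1) of the 11 are across; that first reaches 11 at t = 10, so at least 19 crossings are needed.
Since 17 < 19, 17 crossings cannot be enough. (The shortest complete plan in fact takes 19:)
1. 2 bandits → the dry ground.  (the marsh camp: 6M 3B; the dry ground: 0M 2B)
2. 1 bandit ← the marsh camp.  (the marsh camp: 6M 4B; the dry ground: 0M 1B)
3. 2 bandits → the dry ground.  (the marsh camp: 6M 2B; the dry ground: 0M 3B)
4. 1 bandit ← the marsh camp.  (the marsh camp: 6M 3B; the dry ground: 0M 2B)
5. 2 merchants → the dry ground.  (the marsh camp: 4M 3B; the dry ground: 2M 2B)
6. 1 bandit ← the marsh camp.  (the marsh camp: 4M 4B; the dry ground: 2M 1B)
7. 1 merchant and 1 bandit → the dry ground.  (the marsh camp: 3M 3B; the dry ground: 3M 2B)
8. 1 merchant ← the marsh camp.  (the marsh camp: 4M 3B; the dry ground: 2M 2B)
9. 1 merchant and 1 bandit → the dry ground.  (the marsh camp: 3M 2B; the dry ground: 3M 3B)
10. 1 bandit ← the marsh camp.  (the marsh camp: 3M 3B; the dry ground: 3M 2B)
11. 1 merchant and 1 bandit → the dry ground.  (the marsh camp: 2M 2B; the dry ground: 4M 3B)
12. 1 merchant ← the marsh camp.  (the marsh camp: 3M 2B; the dry ground: 3M 3B)
13. 1 merchant and 1 bandit → the dry ground.  (the marsh camp: 2M 1B; the dry ground: 4M 4B)
14. 1 bandit ← the marsh camp.  (the marsh camp: 2M 2B; the dry ground: 4M 3B)
15. 1 merchant and 1 bandit → the dry ground.  (the marsh camp: 1M 1B; the dry ground: 5M 4B)
16. 1 merchant ← the marsh camp.  (the marsh camp: 2M 1B; the dry ground: 4M 4B)
17. 1 merchant and 1 bandit → the dry ground.  (the marsh camp: 1M 0B; the dry ground: 5M 5B)
18. 1 bandit ← the marsh camp.  (the marsh camp: 1M 1B; the dry ground: 5M 4B)
19. 1 merchant and 1 bandit → the dry ground.  (the marsh camp: 0M 0B; the dry ground: 6M 5B)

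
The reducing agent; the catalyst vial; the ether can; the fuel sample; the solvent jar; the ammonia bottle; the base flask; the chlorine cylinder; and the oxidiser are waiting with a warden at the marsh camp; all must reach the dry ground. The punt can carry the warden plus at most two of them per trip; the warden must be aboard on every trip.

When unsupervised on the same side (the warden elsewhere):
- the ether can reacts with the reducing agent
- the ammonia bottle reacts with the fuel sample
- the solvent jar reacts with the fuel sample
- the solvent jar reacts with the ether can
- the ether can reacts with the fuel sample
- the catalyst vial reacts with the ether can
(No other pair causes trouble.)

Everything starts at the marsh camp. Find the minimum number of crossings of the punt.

15

Counting alone: the warden can take at most 2 across per trip to the dry ground, so moving all 9 needs at least 5 loaded trips out, with a return between consecutive ones — at least 9 crossings.
The safety rule pushes this higher. Following every safe sequence of crossings, the most of the 9 that can be at the dry ground as the punt arrives there on crossings 9, 11, 13 is 6, 7, 8 respectively — never all 9.
So no plan with fewer than 15 crossings exists, and this one achieves 15:
1. Warden goes to the dry ground with the ether can and the fuel sample.  [the marsh camp: the ammonia bottle, the base flask, the catalyst vial, the chlorine cylinder, the oxidiser, the reducing agent, the solvent jar | the dry ground: the ether can, the fuel sample]
2. Warden goes back to the marsh camp with the ether can.  [the marsh camp: the ammonia bottle, the base flask, the catalyst vial, the chlorine cylinder, the ether can, the oxidiser, the reducing agent, the solvent jar | the dry ground: the fuel sample]
3. Warden goes to the dry ground with the ether can and the reducing agent.  [the marsh camp: the ammonia bottle, the base flask, the catalyst vial, the chlorine cylinder, the oxidiser, the solvent jar | the dry ground: the ether can, the fuel sample, the reducing agent]
4. Warden goes back to the marsh camp with the ether can.  [the marsh camp: the ammonia bottle, the base flask, the catalyst vial, the chlorine cylinder, the ether can, the oxidiser, the solvent jar | the dry ground: the fuel sample, the reducing agent]
5. Warden goes to the dry ground with the catalyst vial and the ether can.  [the marsh camp: the ammonia bottle, the base flask, the chlorine cylinder, the oxidiser, the solvent jar | the dry ground: the catalyst vial, the ether can, the fuel sample, the reducing agent]
6. Warden goes back to the marsh camp with the ether can.  [the marsh camp: the ammonia bottle, the base flask, the chlorine cylinder, the ether can, the oxidiser, the solvent jar | the dry ground: the catalyst vial, the fuel sample, the reducing agent]
7. Warden goes to the dry ground with the base flask and the ether can.  [the marsh camp: the ammonia bottle, the chlorine cylinder, the oxidiser, the solvent jar | the dry ground: the base flask, the catalyst vial, the ether can, the fuel sample, the reducing agent]
8. Warden goes back to the marsh camp with the ether can.  [the marsh camp: the ammonia bottle, the chlorine cylinder, the ether can, the oxidiser, the solvent jar | the dry ground: the base flask, the catalyst vial, the fuel sample, the reducing agent]
9. Warden goes to the dry ground with the chlorine cylinder and the ether can.  [the marsh camp: the ammonia bottle, the oxidiser, the solvent jar | the dry ground: the base flask, the catalyst vial, the chlorine cylinder, the ether can, the fuel sample, the reducing agent]
10. Warden goes back to the marsh camp with the ether can.  [the marsh camp: the ammonia bottle, the ether can, the oxidiser, the solvent jar | the dry ground: the base flask, the catalyst vial, the chlorine cylinder, the fuel sample, the reducing agent]
11. Warden goes to the dry ground with the ether can and the oxidiser.  [the marsh camp: the ammonia bottle, the solvent jar | the dry ground: the base flask, the catalyst vial, the chlorine cylinder, the ether can, the fuel sample, the oxidiser, the reducing agent]
12. Warden goes back to the marsh camp with the ether can.  [the marsh camp: the ammonia bottle, the ether can, the solvent jar | the dry ground: the base flask, the catalyst vial, the chlorine cylinder, the fuel sample, the oxidiser, the reducing agent]
13. Warden goes to the dry ground with the ammonia bottle and the solvent jar.  [the marsh camp: the ether can | the dry ground: the ammonia bottle, the base flask, the catalyst vial, the chlorine cylinder, the fuel sample, the oxidiser, the reducing agent, the solvent jar]
14. Warden goes back to the marsh camp with the fuel sample.  [the marsh camp: the ether can, the fuel sample | the dry ground: the ammonia bottle, the base flask, the catalyst vial, the chlorine cylinder, the oxidiser, the reducing agent, the solvent jar]
15. Warden goes to the dry ground with the ether can and the fuel sample.  [the marsh camp: — | the dry ground: the ammonia bottle, the base flask, the catalyst vial, the chlorine cylinder, the ether can, the fuel sample, the oxidiser, the reducing agent, the solvent jar]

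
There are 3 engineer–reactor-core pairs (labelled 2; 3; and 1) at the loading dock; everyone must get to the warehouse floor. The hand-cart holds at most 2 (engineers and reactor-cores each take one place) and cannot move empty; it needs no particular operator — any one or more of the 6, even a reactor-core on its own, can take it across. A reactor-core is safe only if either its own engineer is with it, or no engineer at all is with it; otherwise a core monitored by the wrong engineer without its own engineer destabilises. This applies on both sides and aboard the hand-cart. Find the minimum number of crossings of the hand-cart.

11

Counting alone: each trip to the warehouse floor takes at most 2 across and each return brings at least 1 back, so after t trips out (and t−1 returns) at most 2t − (t−1) of the 6 are across; that first reaches 6 at t = 5, so at least 9 crossings are needed.
The safety rule pushes this higher. Following every safe sequence of crossings, the most of the 6 that can be at the warehouse floor as the hand-cart arrives there on crossing 9 is 5 — never all 6.
So no plan with fewer than 11 crossings exists, and this one achieves 11:
1. engineer 2 and reactor-core 2 cross → the warehouse floor.
2. engineer 2 crosses ← the loading dock.
3. reactor-core 1 and reactor-core 3 cross → the warehouse floor.
4. reactor-core 2 crosses ← the loading dock.
5. engineer 1 and engineer 3 cross → the warehouse floor.
6. engineer 3 and reactor-core 3 cross ← the loading dock.
7. engineer 2 and engineer 3 cross → the warehouse floor.
8. reactor-core 1 crosses ← the loading dock.
9. reactor-core 2 and reactor-core 3 cross → the warehouse floor.
10. engineer 1 crosses ← the loading dock.
11. engineer 1 and reactor-core 1 cross → the warehouse floor.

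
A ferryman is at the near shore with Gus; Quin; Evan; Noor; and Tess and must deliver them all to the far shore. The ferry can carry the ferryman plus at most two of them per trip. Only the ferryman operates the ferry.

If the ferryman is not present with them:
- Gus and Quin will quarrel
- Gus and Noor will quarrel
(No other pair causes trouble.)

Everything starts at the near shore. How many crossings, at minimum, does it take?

5

Counting alone: the ferryman can take at most 2 across per trip to the far shore, so moving all 5 needs at least 3 loaded trips out, with a return between consecutive ones — at least 5 crossings.
The plan below uses exactly 5 crossings, so it is optimal:
1. Ferryman goes to the far shore with Gus.  [the near shore: Evan, Noor, Quin, Tess | the far shore: Gus]
2. Ferryman goes back to the near shore alone.  [the near shore: Evan, Noor, Quin, Tess | the far shore: Gus]
3. Ferryman goes to the far shore with Evan and Tess.  [the near shore: Noor, Quin | the far shore: Evan, Gus, Tess]
4. Ferryman goes back to the near shore alone.  [the near shore: Noor, Quin | the far shore: Evan, Gus, Tess]
5. Ferryman goes to the far shore with Noor and Quin.  [the near shore: — | the far shore: Evan, Gus, Noor, Quin, Tess]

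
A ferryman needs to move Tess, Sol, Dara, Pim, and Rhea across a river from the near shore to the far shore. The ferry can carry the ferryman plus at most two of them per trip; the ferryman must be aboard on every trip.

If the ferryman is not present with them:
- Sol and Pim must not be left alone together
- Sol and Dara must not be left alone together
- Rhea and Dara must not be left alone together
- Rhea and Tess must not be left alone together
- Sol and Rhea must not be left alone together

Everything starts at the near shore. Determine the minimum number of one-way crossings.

Counting alone: the ferryman can take at most 2 across per trip to the far shore, so moving all 5 needs at least 3 loaded trips out, with a return between consecutive ones — at least 5 crossings.
The safety rule pushes this higher. Following every safe sequence of crossings, the most of the 5 that can be at the far shore as the ferry arrives there on crossing 5 is 4 — never all 5.
So no plan with fewer than 7 crossings exists, and this one achieves 7:
1. Ferryman goes to the far shore with Rhea and Sol.  [the near shore: Dara, Pim, Tess | the far shore: Rhea, Sol]
2. Ferryman goes back to the near shore with Sol.  [the near shore: Dara, Pim, Sol, Tess | the far shore: Rhea]
3. Ferryman goes to the far shore with Sol and Tess.  [the near shore: Dara, Pim | the far shore: Rhea, Sol, Tess]
4. Ferryman goes back to the near shore with Rhea.  [the near shore: Dara, Pim, Rhea | the far shore: Sol, Tess]
5. Ferryman goes to the far shore with Dara and Pim.  [the near shore: Rhea | the far shore: Dara, Pim, Sol, Tess]
6. Ferryman goes back to the near shore with Sol.  [the near shore: Rhea, Sol | the far shore: Dara, Pim, Tess]
7. Ferryman goes to the far shore with Rhea and Sol.  [the near shore: — | the far shore: Dara, Pim, Rhea, Sol, Tess]

7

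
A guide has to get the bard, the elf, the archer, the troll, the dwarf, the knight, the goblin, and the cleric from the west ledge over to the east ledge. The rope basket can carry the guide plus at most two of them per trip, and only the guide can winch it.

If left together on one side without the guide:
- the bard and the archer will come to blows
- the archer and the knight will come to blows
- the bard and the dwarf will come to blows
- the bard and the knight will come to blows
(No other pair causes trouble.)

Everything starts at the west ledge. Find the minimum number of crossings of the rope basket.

Counting alone: the guide can take at most 2 across per trip to the east ledge, so moving all 8 needs at least 4 loaded trips out, with a return between consecutive ones — at least 7 crossings.
The safety rule pushes this higher. Following every safe sequence of crossings, the most of the 8 that can be at the east ledge as the rope basket arrives there on crossings 7, 9, 11 is 5, 6, 7 respectively — never all 8.
So no plan with fewer than 13 crossings exists, and this one achieves 13:
1. Guide goes to the east ledge with the archer and the bard.
2. Guide goes back to the west ledge with the bard.
3. Guide goes to the east ledge with the bard and the elf.
4. Guide goes back to the west ledge with the bard.
5. Guide goes to the east ledge with the bard and the troll.
6. Guide goes back to the west ledge with the bard.
7. Guide goes to the east ledge with the bard and the dwarf.
8. Guide goes back to the west ledge with the bard.
9. Guide goes to the east ledge with the bard and the goblin.
10. Guide goes back to the west ledge with the bard.
11. Guide goes to the east ledge with the bard and the cleric.
12. Guide goes back to the west ledge with the bard.
13. Guide goes to the east ledge with the bard and the knight.

13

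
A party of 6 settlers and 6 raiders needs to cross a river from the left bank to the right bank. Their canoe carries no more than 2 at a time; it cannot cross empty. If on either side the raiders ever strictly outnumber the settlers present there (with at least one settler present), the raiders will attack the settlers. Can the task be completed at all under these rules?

No

Following every safe sequence of crossings from the start, the most of the 12 that can be at the right bank as the canoe arrives there on crossings 1, 3, 5, 7, 9 is 2, 3, 4, 5, 6 respectively; the best ever achieved is 6 of 12.
From crossing 11 on, no configuration arises that was not already reachable earlier: only 15 distinct safe configurations (who is on which side, and where the canoe is) can ever be reached, none of them has everyone across, and every continuation just revisits them. They are: 0 settlers + 0 raiders across (canoe back at the start); 0 settlers + 1 raider across (canoe there); 0 settlers + 1 raider across (canoe back at the start); 0 settlers + 2 raiders across (canoe there); 0 settlers + 2 raiders across (canoe back at the start); 0 settlers + 3 raiders across (canoe there); 0 settlers + 3 raiders across (canoe back at the start); 0 settlers + 4 raiders across (canoe there); 0 settlers + 4 raiders across (canoe back at the start); 0 settlers + 5 raiders across (canoe there); 0 settlers + 5 raiders across (canoe back at the start); 0 settlers + 6 raiders across (canoe there); 1 settler + 1 raider across (canoe there); 1 settler + 1 raider across (canoe back at the start); 2 settlers + 2 raiders across (canoe there). So no valid plan exists.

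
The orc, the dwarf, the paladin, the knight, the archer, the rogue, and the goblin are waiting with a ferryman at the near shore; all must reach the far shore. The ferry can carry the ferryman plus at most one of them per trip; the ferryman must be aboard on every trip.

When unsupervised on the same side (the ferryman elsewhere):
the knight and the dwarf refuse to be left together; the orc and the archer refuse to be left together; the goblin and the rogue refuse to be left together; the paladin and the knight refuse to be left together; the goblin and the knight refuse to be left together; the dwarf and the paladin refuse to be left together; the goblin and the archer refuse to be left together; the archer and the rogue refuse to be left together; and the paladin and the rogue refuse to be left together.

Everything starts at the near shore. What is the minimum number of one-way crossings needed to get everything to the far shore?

Whatever the first load, the items left behind include a forbidden pair without the ferryman. No opening move is safe, so no plan exists.

impossible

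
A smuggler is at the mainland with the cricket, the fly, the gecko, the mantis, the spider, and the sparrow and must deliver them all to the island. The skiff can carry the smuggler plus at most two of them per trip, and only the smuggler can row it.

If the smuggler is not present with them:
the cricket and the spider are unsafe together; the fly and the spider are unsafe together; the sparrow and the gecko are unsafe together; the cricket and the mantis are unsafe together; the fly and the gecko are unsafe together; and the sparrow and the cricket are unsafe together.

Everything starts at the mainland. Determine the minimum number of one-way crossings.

Whatever the first load, the items left behind include a forbidden pair without the smuggler. No opening move is safe, so no plan exists.

impossible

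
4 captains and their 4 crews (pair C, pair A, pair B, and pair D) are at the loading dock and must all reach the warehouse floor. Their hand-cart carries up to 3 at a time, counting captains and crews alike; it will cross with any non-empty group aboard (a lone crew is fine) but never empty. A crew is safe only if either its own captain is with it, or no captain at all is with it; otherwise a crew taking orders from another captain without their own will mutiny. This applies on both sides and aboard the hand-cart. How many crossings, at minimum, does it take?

Counting alone: each trip to the warehouse floor takes at most 3 across and each return brings at least 1 back, so after t trips out (and t−1 returns) at most 3t − (t−1) of the 8 are across; that first reaches 8 at t = 4, so at least 7 crossings are needed.
The safety rule pushes this higher. Following every safe sequence of crossings, the most of the 8 that can be at the warehouse floor as the hand-cart arrives there on crossing 7 is 7 — never all 8.
So no plan with fewer than 9 crossings exists, and this one achieves 9:
1. captain C and crew C cross → the warehouse floor.
2. captain C crosses ← the loading dock.
3. captain A, captain C, and crew A cross → the warehouse floor.
4. captain C and crew C cross ← the loading dock.
5. captain B, captain C, and captain D cross → the warehouse floor.
6. crew A crosses ← the loading dock.
7. crew A and crew C cross → the warehouse floor.
8. crew C crosses ← the loading dock.
9. crew B, crew C, and crew D cross → the warehouse floor.

9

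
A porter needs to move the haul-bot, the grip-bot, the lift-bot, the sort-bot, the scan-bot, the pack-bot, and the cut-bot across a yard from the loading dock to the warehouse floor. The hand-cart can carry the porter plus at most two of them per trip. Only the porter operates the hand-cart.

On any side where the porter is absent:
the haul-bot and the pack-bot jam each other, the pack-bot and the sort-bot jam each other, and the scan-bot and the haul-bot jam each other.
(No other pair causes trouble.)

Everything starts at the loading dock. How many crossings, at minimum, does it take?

7

Counting alone: the porter can take at most 2 across per trip to the warehouse floor, so moving all 7 needs at least 4 loaded trips out, with a return between consecutive ones — at least 7 crossings.
The plan below uses exactly 7 crossings, so it is optimal:
1. Porter goes to the warehouse floor with the haul-bot and the sort-bot.  [the loading dock: the cut-bot, the grip-bot, the lift-bot, the pack-bot, the scan-bot | the warehouse floor: the haul-bot, the sort-bot]
2. Porter goes back to the loading dock alone.  [the loading dock: the cut-bot, the grip-bot, the lift-bot, the pack-bot, the scan-bot | the warehouse floor: the haul-bot, the sort-bot]
3. Porter goes to the warehouse floor with the grip-bot.  [the loading dock: the cut-bot, the lift-bot, the pack-bot, the scan-bot | the warehouse floor: the grip-bot, the haul-bot, the sort-bot]
4. Porter goes back to the loading dock alone.  [the loading dock: the cut-bot, the lift-bot, the pack-bot, the scan-bot | the warehouse floor: the grip-bot, the haul-bot, the sort-bot]
5. Porter goes to the warehouse floor with the cut-bot and the lift-bot.  [the loading dock: the pack-bot, the scan-bot | the warehouse floor: the cut-bot, the grip-bot, the haul-bot, the lift-bot, the sort-bot]
6. Porter goes back to the loading dock alone.  [the loading dock: the pack-bot, the scan-bot | the warehouse floor: the cut-bot, the grip-bot, the haul-bot, the lift-bot, the sort-bot]
7. Porter goes to the warehouse floor with the pack-bot and the scan-bot.  [the loading dock: — | the warehouse floor: the cut-bot, the grip-bot, the haul-bot, the lift-bot, the pack-bot, the scan-bot, the sort-bot]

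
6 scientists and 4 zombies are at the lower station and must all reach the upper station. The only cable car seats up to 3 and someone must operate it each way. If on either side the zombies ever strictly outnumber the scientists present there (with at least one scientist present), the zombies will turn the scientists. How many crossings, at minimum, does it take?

9

Counting alone: each trip to the upper station takes at most 3 across and each return brings at least 1 back, so after t trips out (and t−1 returns) at most 3t − (t−1) of the 10 are across; that first reaches 10 at t = 5, so at least 9 crossings are needed.
The plan below uses exactly 9 crossings, so it is optimal:
1. 2 zombies → the upper station.  (the lower station: 6S 2Z; the upper station: 0S 2Z)
2. 1 zombie ← the lower station.  (the lower station: 6S 3Z; the upper station: 0S 1Z)
3. 3 zombies → the upper station.  (the lower station: 6S 0Z; the upper station: 0S 4Z)
4. 1 zombie ← the lower station.  (the lower station: 6S 1Z; the upper station: 0S 3Z)
5. 3 scientists → the upper station.  (the lower station: 3S 1Z; the upper station: 3S 3Z)
6. 1 zombie ← the lower station.  (the lower station: 3S 2Z; the upper station: 3S 2Z)
7. 1 scientist and 2 zombies → the upper station.  (the lower station: 2S 0Z; the upper station: 4S 4Z)
8. 1 zombie ← the lower station.  (the lower station: 2S 1Z; the upper station: 4S 3Z)
9. 2 scientists and 1 zombie → the upper station.  (the lower station: 0S 0Z; the upper station: 6S 4Z)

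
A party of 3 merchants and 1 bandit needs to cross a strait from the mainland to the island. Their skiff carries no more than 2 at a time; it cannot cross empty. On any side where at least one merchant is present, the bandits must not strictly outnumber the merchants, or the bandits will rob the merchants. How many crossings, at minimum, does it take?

5

Counting alone: each trip to the island takes at most 2 across and each return brings at least 1 back, so after t trips out (and t−1 returns) at most 2t − (t−1) of the 4 are across; that first reaches 4 at t = 3, so at least 5 crossings are needed.
The plan below uses exactly 5 crossings, so it is optimal:
1. 1 merchant and 1 bandit → the island.  (the mainland: 2M 0B; the island: 1M 1B)
2. 1 bandit ← the mainland.  (the mainland: 2M 1B; the island: 1M 0B)
3. 1 merchant and 1 bandit → the island.  (the mainland: 1M 0B; the island: 2M 1B)
4. 1 bandit ← the mainland.  (the mainland: 1M 1B; the island: 2M 0B)
5. 1 merchant and 1 bandit → the island.  (the mainland: 0M 0B; the island: 3M 1B)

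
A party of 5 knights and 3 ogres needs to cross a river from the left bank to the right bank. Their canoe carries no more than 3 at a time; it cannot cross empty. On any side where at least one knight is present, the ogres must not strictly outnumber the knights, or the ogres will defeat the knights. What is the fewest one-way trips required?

Counting alone: each trip to the right bank takes at most 3 across and each return brings at least 1 back, so after t trips out (and t−1 returns) at most 3t − (t−1) of the 8 are across; that first reaches 8 at t = 4, so at least 7 crossings are needed.
The plan below uses exactly 7 crossings, so it is optimal:
1. 2 ogres → the right bank.  (the left bank: 5K 1O; the right bank: 0K 2O)
2. 1 ogre ← the left bank.  (the left bank: 5K 2O; the right bank: 0K 1O)
3. 2 knights and 1 ogre → the right bank.  (the left bank: 3K 1O; the right bank: 2K 2O)
4. 1 ogre ← the left bank.  (the left bank: 3K 2O; the right bank: 2K 1O)
5. 1 knight and 2 ogres → the right bank.  (the left bank: 2K 0O; the right bank: 3K 3O)
6. 1 ogre ← the left bank.  (the left bank: 2K 1O; the right bank: 3K 2O)
7. 2 knights and 1 ogre → the right bank.  (the left bank: 0K 0O; the right bank: 5K 3O)

7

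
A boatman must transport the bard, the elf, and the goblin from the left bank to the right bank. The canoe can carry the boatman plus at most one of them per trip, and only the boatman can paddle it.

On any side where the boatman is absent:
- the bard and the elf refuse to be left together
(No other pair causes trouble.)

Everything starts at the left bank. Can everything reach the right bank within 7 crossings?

Yes — this plan uses 5 crossings (≤ 7):
1. Boatman goes to the right bank with the bard.  [the left bank: the elf, the goblin | the right bank: the bard]
2. Boatman goes back to the left bank alone.  [the left bank: the elf, the goblin | the right bank: the bard]
3. Boatman goes to the right bank with the goblin.  [the left bank: the elf | the right bank: the bard, the goblin]
4. Boatman goes back to the left bank alone.  [the left bank: the elf | the right bank: the bard, the goblin]
5. Boatman goes to the right bank with the elf.  [the left bank: — | the right bank: the bard, the elf, the goblin]

Yes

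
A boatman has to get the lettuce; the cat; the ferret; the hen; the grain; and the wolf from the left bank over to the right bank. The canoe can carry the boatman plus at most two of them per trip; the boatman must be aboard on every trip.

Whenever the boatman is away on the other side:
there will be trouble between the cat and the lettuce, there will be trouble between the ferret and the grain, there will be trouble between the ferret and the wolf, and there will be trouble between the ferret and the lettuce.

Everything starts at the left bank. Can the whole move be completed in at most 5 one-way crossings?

No

Counting alone: the boatman can take at most 2 across per trip to the right bank, so moving all 6 needs at least 3 loaded trips out, with a return between consecutive ones — at least 5 crossings.
The safety rule pushes this higher. Following every safe sequence of crossings, the most of the 6 that can be at the right bank as the canoe arrives there on crossing 5 is 5 — never all 6.
So the move cannot be finished within 5 crossings. (The shortest complete plan takes 7:)
1. Boatman goes to the right bank with the ferret and the lettuce.  [the left bank: the cat, the grain, the hen, the wolf | the right bank: the ferret, the lettuce]
2. Boatman goes back to the left bank with the lettuce.  [the left bank: the cat, the grain, the hen, the lettuce, the wolf | the right bank: the ferret]
3. Boatman goes to the right bank with the hen and the lettuce.  [the left bank: the cat, the grain, the wolf | the right bank: the ferret, the hen, the lettuce]
4. Boatman goes back to the left bank with the ferret.  [the left bank: the cat, the ferret, the grain, the wolf | the right bank: the hen, the lettuce]
5. Boatman goes to the right bank with the grain and the wolf.  [the left bank: the cat, the ferret | the right bank: the grain, the hen, the lettuce, the wolf]
6. Boatman goes back to the left bank alone.  [the left bank: the cat, the ferret | the right bank: the grain, the hen, the lettuce, the wolf]
7. Boatman goes to the right bank with the cat and the ferret.  [the left bank: — | the right bank: the cat, the ferret, the grain, the hen, the lettuce, the wolf]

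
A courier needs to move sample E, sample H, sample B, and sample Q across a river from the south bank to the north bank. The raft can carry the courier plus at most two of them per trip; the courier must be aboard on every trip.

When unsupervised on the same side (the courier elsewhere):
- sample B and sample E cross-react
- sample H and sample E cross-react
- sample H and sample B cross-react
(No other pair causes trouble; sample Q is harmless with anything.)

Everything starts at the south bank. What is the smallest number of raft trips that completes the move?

5

Counting alone: the courier can take at most 2 across per trip to the north bank, so moving all 4 needs at least 2 loaded trips out, with a return between consecutive ones — at least 3 crossings.
The safety rule pushes this higher. Following every safe sequence of crossings, the most of the 4 that can be at the north bank as the raft arrives there on crossing 3 is 3 — never all 4.
So no plan with fewer than 5 crossings exists, and this one achieves 5:
1. Courier goes to the north bank with sample E and sample H.
2. Courier goes back to the south bank with sample E.
3. Courier goes to the north bank with sample E and sample Q.
4. Courier goes back to the south bank with sample E.
5. Courier goes to the north bank with sample B and sample E.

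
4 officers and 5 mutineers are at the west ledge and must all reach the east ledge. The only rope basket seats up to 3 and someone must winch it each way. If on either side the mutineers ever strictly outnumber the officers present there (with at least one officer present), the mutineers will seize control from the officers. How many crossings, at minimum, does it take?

The mutineers already outnumber the officers at the west ledge before anyone moves, so the starting position itself is disallowed.

impossible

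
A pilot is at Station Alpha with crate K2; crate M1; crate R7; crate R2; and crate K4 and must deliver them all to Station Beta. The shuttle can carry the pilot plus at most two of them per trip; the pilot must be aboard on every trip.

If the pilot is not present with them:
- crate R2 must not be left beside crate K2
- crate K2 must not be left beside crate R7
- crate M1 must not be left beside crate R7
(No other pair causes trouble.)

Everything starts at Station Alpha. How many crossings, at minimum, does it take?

Counting alone: the pilot can take at most 2 across per trip to Station Beta, so moving all 5 needs at least 3 loaded trips out, with a return between consecutive ones — at least 5 crossings.
The plan below uses exactly 5 crossings, so it is optimal:
1. Pilot goes to Station Beta with crate K2 and crate M1.  [Station Alpha: crate K4, crate R2, crate R7 | Station Beta: crate K2, crate M1]
2. Pilot goes back to Station Alpha alone.  [Station Alpha: crate K4, crate R2, crate R7 | Station Beta: crate K2, crate M1]
3. Pilot goes to Station Beta with crate K4.  [Station Alpha: crate R2, crate R7 | Station Beta: crate K2, crate K4, crate M1]
4. Pilot goes back to Station Alpha alone.  [Station Alpha: crate R2, crate R7 | Station Beta: crate K2, crate K4, crate M1]
5. Pilot goes to Station Beta with crate R2 and crate R7.  [Station Alpha: — | Station Beta: crate K2, crate K4, crate M1, crate R2, crate R7]

5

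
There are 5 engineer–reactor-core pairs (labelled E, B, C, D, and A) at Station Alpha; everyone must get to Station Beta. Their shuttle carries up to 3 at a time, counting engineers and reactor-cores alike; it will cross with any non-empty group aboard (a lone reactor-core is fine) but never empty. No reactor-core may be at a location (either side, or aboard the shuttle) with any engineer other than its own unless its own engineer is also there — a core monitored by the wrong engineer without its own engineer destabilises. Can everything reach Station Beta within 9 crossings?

Counting alone: each trip to Station Beta takes at most 3 across and each return brings at least 1 back, so after t trips out (and t−1 returns) at most 3t − (t−1) of the 10 are across; that first reaches 10 at t = 5, so at least 9 crossings are needed.
The safety rule pushes this higher. Following every safe sequence of crossings, the most of the 10 that can be at Station Beta as the shuttle arrives there on crossing 9 is 9 — never all 10.
So the move cannot be finished within 9 crossings. (The shortest complete plan takes 11:)
1. engineer E and reactor-core E cross → Station Beta.
2. engineer E crosses ← Station Alpha.
3. reactor-core B, reactor-core C, and reactor-core D cross → Station Beta.
4. reactor-core E crosses ← Station Alpha.
5. engineer B, engineer C, and engineer D cross → Station Beta.
6. engineer B and reactor-core B cross ← Station Alpha.
7. engineer A, engineer B, and engineer E cross → Station Beta.
8. reactor-core C crosses ← Station Alpha.
9. reactor-core B and reactor-core E cross → Station Beta.
10. reactor-core E crosses ← Station Alpha.
11. reactor-core A, reactor-core C, and reactor-core E cross → Station Beta.

No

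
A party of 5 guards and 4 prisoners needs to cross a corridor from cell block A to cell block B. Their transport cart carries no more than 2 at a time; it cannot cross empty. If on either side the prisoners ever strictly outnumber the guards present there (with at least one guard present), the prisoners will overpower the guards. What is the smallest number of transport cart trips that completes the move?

15

Counting alone: each trip to cell block B takes at most 2 across and each return brings at least 1 back, so after t trips out (and t−1 returns) at most 2t − (t−1) of the 9 are across; that first reaches 9 at t = 8, so at least 15 crossings are needed.
The plan below uses exactly 15 crossings, so it is optimal:
1. 2 prisoners → cell block B.  (cell block A: 5G 2P; cell block B: 0G 2P)
2. 1 prisoner ← cell block A.  (cell block A: 5G 3P; cell block B: 0G 1P)
3. 2 prisoners → cell block B.  (cell block A: 5G 1P; cell block B: 0G 3P)
4. 1 prisoner ← cell block A.  (cell block A: 5G 2P; cell block B: 0G 2P)
5. 2 guards → cell block B.  (cell block A: 3G 2P; cell block B: 2G 2P)
6. 1 prisoner ← cell block A.  (cell block A: 3G 3P; cell block B: 2G 1P)
7. 1 guard and 1 prisoner → cell block B.  (cell block A: 2G 2P; cell block B: 3G 2P)
8. 1 guard ← cell block A.  (cell block A: 3G 2P; cell block B: 2G 2P)
9. 1 guard and 1 prisoner → cell block B.  (cell block A: 2G 1P; cell block B: 3G 3P)
10. 1 prisoner ← cell block A.  (cell block A: 2G 2P; cell block B: 3G 2P)
11. 1 guard and 1 prisoner → cell block B.  (cell block A: 1G 1P; cell block B: 4G 3P)
12. 1 guard ← cell block A.  (cell block A: 2G 1P; cell block B: 3G 3P)
13. 1 guard and 1 prisoner → cell block B.  (cell block A: 1G 0P; cell block B: 4G 4P)
14. 1 prisoner ← cell block A.  (cell block A: 1G 1P; cell block B: 4G 3P)
15. 1 guard and 1 prisoner → cell block B.  (cell block A: 0G 0P; cell block B: 5G 4P)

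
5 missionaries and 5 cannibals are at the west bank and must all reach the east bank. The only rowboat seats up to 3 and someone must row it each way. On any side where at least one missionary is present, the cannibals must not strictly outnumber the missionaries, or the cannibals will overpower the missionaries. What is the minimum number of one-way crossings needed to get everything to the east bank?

11

Counting alone: each trip to the east bank takes at most 3 across and each return brings at least 1 back, so after t trips out (and t−1 returns) at most 3t − (t−1) of the 10 are across; that first reaches 10 at t = 5, so at least 9 crossings are needed.
The safety rule pushes this higher. Following every safe sequence of crossings, the most of the 10 that can be at the east bank as the rowboat arrives there on crossing 9 is 9 — never all 10.
So no plan with fewer than 11 crossings exists, and this one achieves 11:
1. 2 cannibals → the east bank.  (the west bank: 5M 3C; the east bank: 0M 2C)
2. 1 cannibal ← the west bank.  (the west bank: 5M 4C; the east bank: 0M 1C)
3. 3 cannibals → the east bank.  (the west bank: 5M 1C; the east bank: 0M 4C)
4. 1 cannibal ← the west bank.  (the west bank: 5M 2C; the east bank: 0M 3C)
5. 3 missionaries → the east bank.  (the west bank: 2M 2C; the east bank: 3M 3C)
6. 1 missionary and 1 cannibal ← the west bank.  (the west bank: 3M 3C; the east bank: 2M 2C)
7. 3 missionaries → the east bank.  (the west bank: 0M 3C; the east bank: 5M 2C)
8. 1 cannibal ← the west bank.  (the west bank: 0M 4C; the east bank: 5M 1C)
9. 2 cannibals → the east bank.  (the west bank: 0M 2C; the east bank: 5M 3C)
10. 1 cannibal ← the west bank.  (the west bank: 0M 3C; the east bank: 5M 2C)
11. 3 cannibals → the east bank.  (the west bank: 0M 0C; the east bank: 5M 5C)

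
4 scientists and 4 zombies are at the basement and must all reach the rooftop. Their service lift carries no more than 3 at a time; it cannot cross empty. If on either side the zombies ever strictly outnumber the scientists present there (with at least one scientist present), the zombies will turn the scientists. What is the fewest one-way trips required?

9

Counting alone: each trip to the rooftop takes at most 3 across and each return brings at least 1 back, so after t trips out (and t−1 returns) at most 3t − (t−1) of the 8 are across; that first reaches 8 at t = 4, so at least 7 crossings are needed.
The safety rule pushes this higher. Following every safe sequence of crossings, the most of the 8 that can be at the rooftop as the service lift arrives there on crossing 7 is 7 — never all 8.
So no plan with fewer than 9 crossings exists, and this one achieves 9:
1. 2 zombies → the rooftop.  (the basement: 4S 2Z; the rooftop: 0S 2Z)
2. 1 zombie ← the basement.  (the basement: 4S 3Z; the rooftop: 0S 1Z)
3. 3 zombies → the rooftop.  (the basement: 4S 0Z; the rooftop: 0S 4Z)
4. 1 zombie ← the basement.  (the basement: 4S 1Z; the rooftop: 0S 3Z)
5. 3 scientists → the rooftop.  (the basement: 1S 1Z; the rooftop: 3S 3Z)
6. 1 scientist and 1 zombie ← the basement.  (the basement: 2S 2Z; the rooftop: 2S 2Z)
7. 2 scientists → the rooftop.  (the basement: 0S 2Z; the rooftop: 4S 2Z)
8. 1 zombie ← the basement.  (the basement: 0S 3Z; the rooftop: 4S 1Z)
9. 3 zombies → the rooftop.  (the basement: 0S 0Z; the rooftop: 4S 4Z)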